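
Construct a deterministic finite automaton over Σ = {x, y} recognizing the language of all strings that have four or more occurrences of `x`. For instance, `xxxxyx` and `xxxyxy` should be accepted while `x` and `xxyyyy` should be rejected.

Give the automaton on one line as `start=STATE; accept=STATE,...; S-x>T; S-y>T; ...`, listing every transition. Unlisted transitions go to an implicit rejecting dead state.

Count `x`s, saturating at 5: states S0 through S4 mean 0 through 4 `x`s seen; S5 means more than 4. Each `x` increments (capped at S5); other symbols loop. Accept from {S4, S5}.
        x   y  
>  S0   S1  S0 
   S1   S2  S1 
   S2   S3  S2 
   S3   S4  S3 
 * S4   S5  S4 
 * S5   S5  S5 
(> = start, * = accepting)

start=S0; accept=S4,S5; S0-x>S1; S0-y>S0; S1-x>S2; S1-y>S1; S2-x>S3; S2-y>S2; S3-x>S4; S3-y>S3; S4-x>S5; S4-y>S4; S5-x>S5; S5-y>S5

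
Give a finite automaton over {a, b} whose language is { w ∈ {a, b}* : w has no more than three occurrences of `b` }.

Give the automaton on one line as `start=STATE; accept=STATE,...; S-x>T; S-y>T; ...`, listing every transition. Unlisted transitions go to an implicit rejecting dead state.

Count `b`s, saturating at 4: states q0 through q3 mean 0 through 3 `b`s seen; q4 means more than 3. Each `b` increments (capped at q4); other symbols loop. Accept from {q0, q1, q2, q3}.
With 5 states:
        a   b  
>* q0   q0  q1 
 * q1   q1  q2 
 * q2   q2  q3 
 * q3   q3  q4 
   q4   q4  q4 
(> = start, * = accepting)

start=q0; accept=q0,q1,q2,q3; q0-a>q0; q0-b>q1; q1-a>q1; q1-b>q2; q2-a>q2; q2-b>q3; q3-a>q3; q3-b>q4; q4-a>q4; q4-b>q4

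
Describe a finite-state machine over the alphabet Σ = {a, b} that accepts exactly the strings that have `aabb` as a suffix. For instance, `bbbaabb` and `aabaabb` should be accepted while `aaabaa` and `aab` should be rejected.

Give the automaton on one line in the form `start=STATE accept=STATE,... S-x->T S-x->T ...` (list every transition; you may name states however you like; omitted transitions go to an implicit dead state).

Let each state record the length of the longest suffix of the input read so far that is also a prefix of `aabb`. q1 means the last symbol is `a`; q2 means the last 2 symbols are `aa`; q3 means the last 3 symbols are `aab`; q4 means the last 4 symbols are `aabb`. Accept only at q4, where the string currently ends in `aabb`.
A 5-state machine:
        a   b  
>  q0   q1  q0 
   q1   q2  q0 
   q2   q2  q3 
   q3   q1  q4 
 * q4   q1  q0 
(> = start, * = accepting)

start=q0 accept=q4 q0-a->q1 q0-b->q0 q1-a->q2 q1-b->q0 q2-a->q2 q2-b->q3 q3-a->q1 q3-b->q4 q4-a->q1 q4-b->q0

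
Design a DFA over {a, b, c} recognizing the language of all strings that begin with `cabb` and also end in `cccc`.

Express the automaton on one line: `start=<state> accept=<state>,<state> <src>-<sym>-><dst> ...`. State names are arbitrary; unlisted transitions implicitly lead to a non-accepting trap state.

start=S0 accept=S13 S0-a->S1 S0-b->S1 S0-c->S2 S1-a->S1 S1-b->S1 S1-c->S3 S2-a->S4 S2-b->S1 S2-c->S5 S3-a->S1 S3-b->S1 S3-c->S5 S4-a->S1 S4-b->S6 S4-c->S3 S5-a->S1 S5-b->S1 S5-c->S7 S6-a->S1 S6-b->S8 S6-c->S3 S7-a->S1 S7-b->S1 S7-c->S9 S8-a->S8 S8-b->S8 S8-c->S10 S9-a->S1 S9-b->S1 S9-c->S9 S10-a->S8 S10-b->S8 S10-c->S11 S11-a->S8 S11-b->S8 S11-c->S12 S12-a->S8 S12-b->S8 S12-c->S13 S13-a->S8 S13-b->S8 S13-c->S13

Handle the two conditions separately and then intersect. The first has 6 states tracking whether the input so far still matches the prefix `cabb`; the second has 5 states tracking how much of the suffix `cccc` has currently been matched. A product state is a pair (one from each), accepting exactly when both do.
14 states suffice.
          a    b    c  
>  S0     S1   S1   S2 
   S1     S1   S1   S3 
   S2     S4   S1   S5 
   S3     S1   S1   S5 
   S4     S1   S6   S3 
   S5     S1   S1   S7 
   S6     S1   S8   S3 
   S7     S1   S1   S9 
   S8     S8   S8  S10 
   S9     S1   S1   S9 
   S10    S8   S8  S11 
   S11    S8   S8  S12 
   S12    S8   S8  S13 
 * S13    S8   S8  S13 
(> = start, * = accepting)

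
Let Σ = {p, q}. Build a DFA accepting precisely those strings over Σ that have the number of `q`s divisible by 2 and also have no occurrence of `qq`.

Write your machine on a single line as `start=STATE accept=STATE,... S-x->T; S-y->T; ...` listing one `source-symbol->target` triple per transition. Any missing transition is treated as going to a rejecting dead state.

start=A; accept=A,E; A-p->A; A-q->B; B-p->C; B-q->D; C-p->C; C-q->E; D-p->D; D-q->D; E-p->A; E-q->D

Handle the two conditions separately and then intersect. One (2 states) tracks the count of `q`s modulo 2; the other (3 states) tracks partial matches of the forbidden pattern `qq`. Each combined state is a pair, one component from each; accept when both components accept. Equivalent product states are then merged.
With 5 states:
       p  q 
>* A   A  B 
   B   C  D 
   C   C  E 
   D   D  D 
 * E   A  D 
(> = start, * = accepting)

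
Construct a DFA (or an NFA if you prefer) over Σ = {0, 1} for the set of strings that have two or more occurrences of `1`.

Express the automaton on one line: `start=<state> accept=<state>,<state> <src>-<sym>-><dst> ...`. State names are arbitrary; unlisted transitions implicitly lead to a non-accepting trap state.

Only the number of `1`s matters, and only up to 3. Make a chain q0 → q1 → q2 → q3 advanced by each `1` (with q3 absorbing); every other symbol self-loops. The accepting set is {q2, q3}.
        0   1  
>  q0   q0  q1 
   q1   q1  q2 
 * q2   q2  q3 
 * q3   q3  q3 
(> = start, * = accepting)

start=q0 accept=q2,q3 q0-0->q0 q0-1->q1 q1-0->q1 q1-1->q2 q2-0->q2 q2-1->q3 q3-0->q3 q3-1->q3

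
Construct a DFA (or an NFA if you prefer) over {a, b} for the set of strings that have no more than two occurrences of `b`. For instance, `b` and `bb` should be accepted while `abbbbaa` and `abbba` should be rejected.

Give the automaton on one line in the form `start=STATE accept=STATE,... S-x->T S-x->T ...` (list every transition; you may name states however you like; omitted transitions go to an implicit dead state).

start=q0 accept=q0,q1,q2 q0-a->q0 q0-b->q1 q1-a->q1 q1-b->q2 q2-a->q2 q2-b->q3 q3-a->q3 q3-b->q3

Count `b`s, saturating at 3: states q0 through q2 mean 0 through 2 `b`s seen; q3 means more than 2. Each `b` increments (capped at q3); other symbols loop. Accept from {q0, q1, q2}.
With 4 states:
        a   b  
>* q0   q0  q1 
 * q1   q1  q2 
 * q2   q2  q3 
   q3   q3  q3 
(> = start, * = accepting)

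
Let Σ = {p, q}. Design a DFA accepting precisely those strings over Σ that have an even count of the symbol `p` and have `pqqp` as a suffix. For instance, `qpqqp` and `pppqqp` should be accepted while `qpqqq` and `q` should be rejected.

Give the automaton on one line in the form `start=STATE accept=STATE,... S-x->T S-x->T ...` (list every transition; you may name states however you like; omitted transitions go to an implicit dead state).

start=S0 accept=S4 S0-p->S1 S0-q->S0 S1-p->S0 S1-q->S2 S2-p->S0 S2-q->S3 S3-p->S4 S3-q->S5 S4-p->S1 S4-q->S0 S5-p->S0 S5-q->S5

Handle the two conditions separately and then intersect. One (2 states) tracks the count of `p`s modulo 2; the other (5 states) tracks how much of the suffix `pqqp` has currently been matched. Each combined state is a pair, one component from each; accept when both components accept. Minimizing collapses redundant product states.
A 6-state machine:
        p   q  
>  S0   S1  S0 
   S1   S0  S2 
   S2   S0  S3 
   S3   S4  S5 
 * S4   S1  S0 
   S5   S0  S5 
(> = start, * = accepting)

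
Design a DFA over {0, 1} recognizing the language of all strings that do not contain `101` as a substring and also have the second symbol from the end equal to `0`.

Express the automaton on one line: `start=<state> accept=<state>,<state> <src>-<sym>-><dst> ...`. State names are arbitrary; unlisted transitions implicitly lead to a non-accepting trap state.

Handle the two conditions separately and then intersect. One (4 states) tracks partial matches of the forbidden pattern `101`; the other (7 states) tracks the last 2 symbols read. Each combined state is a pair, one component from each; accept when both components accept. After merging equivalent states the machine shrinks.
A 7-state machine:
        0   1  
>  S0   S1  S2 
   S1   S3  S4 
   S2   S5  S2 
 * S3   S3  S4 
 * S4   S5  S2 
   S5   S3  S6 
   S6   S6  S6 
(> = start, * = accepting)

start=S0 accept=S3,S4 S0-0->S1 S0-1->S2 S1-0->S3 S1-1->S4 S2-0->S5 S2-1->S2 S3-0->S3 S3-1->S4 S4-0->S5 S4-1->S2 S5-0->S3 S5-1->S6 S6-0->S6 S6-1->S6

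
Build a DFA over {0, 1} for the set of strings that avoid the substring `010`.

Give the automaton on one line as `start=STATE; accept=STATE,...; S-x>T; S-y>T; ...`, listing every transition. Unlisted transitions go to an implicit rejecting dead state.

Track partial matches of the forbidden pattern `010`. State s3 is a dead state reached once `010` has occurred; every other state accepts. s0 means no part of `010` is currently matched.
4 states suffice.
        0   1  
>* s0   s1  s0 
 * s1   s1  s2 
 * s2   s3  s0 
   s3   s3  s3 
(> = start, * = accepting)

start=s0; accept=s0,s1,s2; s0-0>s1; s0-1>s0; s1-0>s1; s1-1>s2; s2-0>s3; s2-1>s0; s3-0>s3; s3-1>s3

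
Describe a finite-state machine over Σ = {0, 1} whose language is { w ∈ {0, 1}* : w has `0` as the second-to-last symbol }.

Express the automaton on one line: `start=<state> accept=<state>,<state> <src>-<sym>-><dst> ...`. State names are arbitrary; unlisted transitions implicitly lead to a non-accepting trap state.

start=q0 accept=q3,q4 q0-0->q1 q0-1->q2 q1-0->q3 q1-1->q4 q2-0->q5 q2-1->q6 q3-0->q3 q3-1->q4 q4-0->q5 q4-1->q6 q5-0->q3 q5-1->q4 q6-0->q5 q6-1->q6

Because acceptance depends on a position counted from the end, the machine has to buffer the most recent 2 symbols. Make each state the string of the last up-to-2 symbols read; on input `x` shift the window left and append `x`. Accept when the buffered window has length 2 and begins with `0`.
        0   1  
>  q0   q1  q2 
   q1   q3  q4 
   q2   q5  q6 
 * q3   q3  q4 
 * q4   q5  q6 
   q5   q3  q4 
   q6   q5  q6 
(> = start, * = accepting)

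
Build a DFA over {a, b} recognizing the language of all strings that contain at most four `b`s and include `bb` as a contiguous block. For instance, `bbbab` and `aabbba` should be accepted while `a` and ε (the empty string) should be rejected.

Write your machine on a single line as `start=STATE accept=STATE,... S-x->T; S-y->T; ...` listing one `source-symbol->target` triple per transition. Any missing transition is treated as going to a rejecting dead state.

start=s0; accept=s3,s5,s7; s0-a->s0; s0-b->s1; s1-a->s2; s1-b->s3; s2-a->s2; s2-b->s4; s3-a->s3; s3-b->s5; s4-a->s6; s4-b->s5; s5-a->s5; s5-b->s7; s6-a->s6; s6-b->s8; s7-a->s7; s7-b->s9; s8-a->s9; s8-b->s7; s9-a->s9; s9-b->s9

Run two small machines in parallel and take their product. The first has 6 states tracking the count of `b`s, saturating at 5; the second has 3 states tracking whether and how much of `bb` has been seen. A product state is a pair (one from each), accepting exactly when both do. Minimizing collapses redundant product states.
With 10 states:
        a   b  
>  s0   s0  s1 
   s1   s2  s3 
   s2   s2  s4 
 * s3   s3  s5 
   s4   s6  s5 
 * s5   s5  s7 
   s6   s6  s8 
 * s7   s7  s9 
   s8   s9  s7 
   s9   s9  s9 
(> = start, * = accepting)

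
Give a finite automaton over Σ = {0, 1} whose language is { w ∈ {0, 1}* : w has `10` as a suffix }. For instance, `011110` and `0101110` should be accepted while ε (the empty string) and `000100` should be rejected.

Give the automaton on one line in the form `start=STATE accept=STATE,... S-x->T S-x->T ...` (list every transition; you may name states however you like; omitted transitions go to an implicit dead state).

start=S0 accept=S2 S0-0->S0 S0-1->S1 S1-0->S2 S1-1->S1 S2-0->S0 S2-1->S1

Remember how much of `10` the current input suffix matches. State S0 means no match yet; S1 means the last symbol is `1`; S2 means the last 2 symbols are `10`. Only S2 accepts. On a mismatch, fall back to the longest proper suffix that is still a prefix of `10`.
        0   1  
>  S0   S0  S1 
   S1   S2  S1 
 * S2   S0  S1 
(> = start, * = accepting)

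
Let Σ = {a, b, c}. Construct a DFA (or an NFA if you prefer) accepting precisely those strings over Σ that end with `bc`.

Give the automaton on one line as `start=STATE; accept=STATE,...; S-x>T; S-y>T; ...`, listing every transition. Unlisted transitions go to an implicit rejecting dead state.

Let each state record the length of the longest suffix of the input read so far that is also a prefix of `bc`. q1 means the last symbol is `b`; q2 means the last 2 symbols are `bc`. Accept only at q2, where the string currently ends in `bc`.
        a   b   c  
>  q0   q0  q1  q0 
   q1   q0  q1  q2 
 * q2   q0  q1  q0 
(> = start, * = accepting)

start=q0; accept=q2; q0-a>q0; q0-b>q1; q0-c>q0; q1-a>q0; q1-b>q1; q1-c>q2; q2-a>q0; q2-b>q1; q2-c>q0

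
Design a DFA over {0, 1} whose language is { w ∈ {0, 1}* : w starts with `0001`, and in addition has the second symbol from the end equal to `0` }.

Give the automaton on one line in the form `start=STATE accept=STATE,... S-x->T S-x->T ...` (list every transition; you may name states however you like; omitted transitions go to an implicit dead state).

start=q0 accept=q5,q8 q0-0->q1 q0-1->q2 q1-0->q3 q1-1->q2 q2-0->q2 q2-1->q2 q3-0->q4 q3-1->q2 q4-0->q2 q4-1->q5 q5-0->q6 q5-1->q7 q6-0->q8 q6-1->q5 q7-0->q6 q7-1->q7 q8-0->q8 q8-1->q5

Handle the two conditions separately and then intersect. The first has 6 states tracking whether the input so far still matches the prefix `0001`; the second has 7 states tracking the last 2 symbols read. A product state is a pair (one from each), accepting exactly when both do. Minimizing collapses redundant product states.
        0   1  
>  q0   q1  q2 
   q1   q3  q2 
   q2   q2  q2 
   q3   q4  q2 
   q4   q2  q5 
 * q5   q6  q7 
   q6   q8  q5 
   q7   q6  q7 
 * q8   q8  q5 
(> = start, * = accepting)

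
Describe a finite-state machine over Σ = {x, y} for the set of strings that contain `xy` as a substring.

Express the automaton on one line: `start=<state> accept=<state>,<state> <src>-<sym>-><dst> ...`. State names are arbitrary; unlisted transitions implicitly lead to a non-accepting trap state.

start=s0 accept=s2 s0-x->s1 s0-y->s0 s1-x->s1 s1-y->s2 s2-x->s2 s2-y->s2

States s0..s1 record the length of the longest prefix of `xy` that matches the current input suffix. Reaching s2 means `xy` has been seen, and we stay there forever. Accept from s2.
3 states suffice.
        x   y  
>  s0   s1  s0 
   s1   s1  s2 
 * s2   s2  s2 
(> = start, * = accepting)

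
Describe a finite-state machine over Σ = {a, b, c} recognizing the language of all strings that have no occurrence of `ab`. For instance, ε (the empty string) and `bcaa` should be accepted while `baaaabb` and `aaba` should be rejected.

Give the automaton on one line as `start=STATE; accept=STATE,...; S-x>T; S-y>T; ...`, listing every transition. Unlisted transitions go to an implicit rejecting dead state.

Track partial matches of the forbidden pattern `ab`. State s2 is a dead state reached once `ab` has occurred; every other state accepts. s0 means no part of `ab` is currently matched.
A 3-state machine:
        a   b   c  
>* s0   s1  s0  s0 
 * s1   s1  s2  s0 
   s2   s2  s2  s2 
(> = start, * = accepting)

start=s0; accept=s0,s1; s0-a>s1; s0-b>s0; s0-c>s0; s1-a>s1; s1-b>s2; s1-c>s0; s2-a>s2; s2-b>s2; s2-c>s2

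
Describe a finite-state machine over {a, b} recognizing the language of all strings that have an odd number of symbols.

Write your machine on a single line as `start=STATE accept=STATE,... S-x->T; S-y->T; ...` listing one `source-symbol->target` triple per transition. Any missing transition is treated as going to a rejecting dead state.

Count input length modulo 2: every symbol advances one step around the cycle S0 → S1 → S0. Accept at S1.
With 2 states:
        a   b  
>  S0   S1  S1 
 * S1   S0  S0 
(> = start, * = accepting)

start=S0; accept=S1; S0-a->S1; S0-b->S1; S1-a->S0; S1-b->S0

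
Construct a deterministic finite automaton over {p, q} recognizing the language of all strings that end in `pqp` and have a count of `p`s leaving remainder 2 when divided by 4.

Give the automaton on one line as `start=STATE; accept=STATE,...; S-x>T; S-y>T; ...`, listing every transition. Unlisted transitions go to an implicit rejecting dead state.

Handle the two conditions separately and then intersect. The first has 4 states tracking how much of the suffix `pqp` has currently been matched; the second has 4 states tracking the count of `p`s modulo 4. A product state is a pair (one from each), accepting exactly when both do. Minimizing collapses redundant product states.
       p  q 
>  A   B  A 
   B   C  D 
   C   E  C 
   D   F  G 
   E   A  E 
 * F   E  C 
   G   C  G 
(> = start, * = accepting)

start=A; accept=F; A-p>B; A-q>A; B-p>C; B-q>D; C-p>E; C-q>C; D-p>F; D-q>G; E-p>A; E-q>E; F-p>E; F-q>C; G-p>C; G-q>G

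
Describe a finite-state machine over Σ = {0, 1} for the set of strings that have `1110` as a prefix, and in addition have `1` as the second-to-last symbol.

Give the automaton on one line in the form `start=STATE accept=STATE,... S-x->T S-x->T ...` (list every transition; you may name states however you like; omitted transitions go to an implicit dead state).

start=s0 accept=s5,s8 s0-0->s1 s0-1->s2 s1-0->s1 s1-1->s1 s2-0->s1 s2-1->s3 s3-0->s1 s3-1->s4 s4-0->s5 s4-1->s1 s5-0->s6 s5-1->s7 s6-0->s6 s6-1->s7 s7-0->s5 s7-1->s8 s8-0->s5 s8-1->s8

Build one automaton per condition and run them in lockstep. The first has 6 states tracking whether the input so far still matches the prefix `1110`; the second has 7 states tracking the last 2 symbols read. A product state is a pair (one from each), accepting exactly when both do. After merging equivalent states the machine shrinks.
9 states suffice.
        0   1  
>  s0   s1  s2 
   s1   s1  s1 
   s2   s1  s3 
   s3   s1  s4 
   s4   s5  s1 
 * s5   s6  s7 
   s6   s6  s7 
   s7   s5  s8 
 * s8   s5  s8 
(> = start, * = accepting)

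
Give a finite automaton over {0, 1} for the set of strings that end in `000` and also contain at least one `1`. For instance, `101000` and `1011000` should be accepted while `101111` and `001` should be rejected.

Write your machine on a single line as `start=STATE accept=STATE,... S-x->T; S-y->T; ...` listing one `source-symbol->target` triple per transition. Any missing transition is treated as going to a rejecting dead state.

start=q0; accept=q9,q11; q0-0->q1; q0-1->q2; q1-0->q3; q1-1->q2; q2-0->q4; q2-1->q5; q3-0->q6; q3-1->q2; q4-0->q7; q4-1->q5; q5-0->q8; q5-1->q5; q6-0->q6; q6-1->q2; q7-0->q9; q7-1->q5; q8-0->q10; q8-1->q5; q9-0->q9; q9-1->q5; q10-0->q11; q10-1->q5; q11-0->q11; q11-1->q5

Handle the two conditions separately and then intersect. One (4 states) tracks how much of the suffix `000` has currently been matched; the other (3 states) tracks the count of `1`s, saturating at 2. Each combined state is a pair, one component from each; accept when both components accept.
A 12-state machine:
          0    1  
>  q0     q1   q2 
   q1     q3   q2 
   q2     q4   q5 
   q3     q6   q2 
   q4     q7   q5 
   q5     q8   q5 
   q6     q6   q2 
   q7     q9   q5 
   q8    q10   q5 
 * q9     q9   q5 
   q10   q11   q5 
 * q11   q11   q5 
(> = start, * = accepting)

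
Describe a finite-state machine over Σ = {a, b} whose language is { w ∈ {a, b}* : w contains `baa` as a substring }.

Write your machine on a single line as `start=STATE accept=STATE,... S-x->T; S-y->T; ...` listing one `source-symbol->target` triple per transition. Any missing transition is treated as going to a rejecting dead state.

start=s0; accept=s3; s0-a->s0; s0-b->s1; s1-a->s2; s1-b->s1; s2-a->s3; s2-b->s1; s3-a->s3; s3-b->s3

Track how much of `baa` has been matched so far: state s0 is no progress, s3 is the absorbing accept state reached once `baa` has occurred. Intermediate states record partial matches; on a mismatch, fall back to the longest reusable overlap.
With 4 states:
        a   b  
>  s0   s0  s1 
   s1   s2  s1 
   s2   s3  s1 
 * s3   s3  s3 
(> = start, * = accepting)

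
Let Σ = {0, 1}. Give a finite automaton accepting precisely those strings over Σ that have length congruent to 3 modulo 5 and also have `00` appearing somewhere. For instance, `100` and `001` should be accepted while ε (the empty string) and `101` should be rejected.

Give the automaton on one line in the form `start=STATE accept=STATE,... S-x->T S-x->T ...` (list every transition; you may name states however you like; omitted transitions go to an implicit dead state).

start=q0 accept=q6 q0-0->q1 q0-1->q2 q1-0->q3 q1-1->q4 q2-0->q5 q2-1->q4 q3-0->q6 q3-1->q6 q4-0->q7 q4-1->q8 q5-0->q6 q5-1->q8 q6-0->q9 q6-1->q9 q7-0->q9 q7-1->q10 q8-0->q11 q8-1->q10 q9-0->q12 q9-1->q12 q10-0->q13 q10-1->q0 q11-0->q12 q11-1->q0 q12-0->q14 q12-1->q14 q13-0->q14 q13-1->q2 q14-0->q3 q14-1->q3

Run two small machines in parallel and take their product. The first has 5 states tracking the input length modulo 5; the second has 3 states tracking whether and how much of `00` has been seen. A product state is a pair (one from each), accepting exactly when both do.
With 15 states:
          0    1  
>  q0     q1   q2 
   q1     q3   q4 
   q2     q5   q4 
   q3     q6   q6 
   q4     q7   q8 
   q5     q6   q8 
 * q6     q9   q9 
   q7     q9  q10 
   q8    q11  q10 
   q9    q12  q12 
   q10   q13   q0 
   q11   q12   q0 
   q12   q14  q14 
   q13   q14   q2 
   q14    q3   q3 
(> = start, * = accepting)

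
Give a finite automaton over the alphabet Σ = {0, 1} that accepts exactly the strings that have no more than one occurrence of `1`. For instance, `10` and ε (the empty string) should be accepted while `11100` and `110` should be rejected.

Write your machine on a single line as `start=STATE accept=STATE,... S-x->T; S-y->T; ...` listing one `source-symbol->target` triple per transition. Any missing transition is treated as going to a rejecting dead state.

start=s0; accept=s0,s1; s0-0->s0; s0-1->s1; s1-0->s1; s1-1->s2; s2-0->s2; s2-1->s2

Count `1`s, saturating at 2: state s0 means no `1` yet, s1 means one `1` seen, s2 means more than one. Each `1` increments (capped at s2); other symbols loop. Accept from {s0, s1}.
With 3 states:
        0   1  
>* s0   s0  s1 
 * s1   s1  s2 
   s2   s2  s2 
(> = start, * = accepting)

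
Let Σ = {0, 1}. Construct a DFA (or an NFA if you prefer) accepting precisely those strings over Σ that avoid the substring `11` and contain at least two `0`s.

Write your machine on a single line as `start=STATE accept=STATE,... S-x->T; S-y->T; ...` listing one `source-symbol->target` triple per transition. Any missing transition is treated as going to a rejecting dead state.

Handle the two conditions separately and then intersect. One (3 states) tracks partial matches of the forbidden pattern `11`; the other (4 states) tracks the count of `0`s, saturating at 3. Each combined state is a pair, one component from each; accept when both components accept. After merging equivalent states the machine shrinks.
A 7-state machine:
        0   1  
>  q0   q1  q2 
   q1   q3  q4 
   q2   q1  q5 
 * q3   q3  q6 
   q4   q3  q5 
   q5   q5  q5 
 * q6   q3  q5 
(> = start, * = accepting)

start=q0; accept=q3,q6; q0-0->q1; q0-1->q2; q1-0->q3; q1-1->q4; q2-0->q1; q2-1->q5; q3-0->q3; q3-1->q6; q4-0->q3; q4-1->q5; q5-0->q5; q5-1->q5; q6-0->q3; q6-1->q5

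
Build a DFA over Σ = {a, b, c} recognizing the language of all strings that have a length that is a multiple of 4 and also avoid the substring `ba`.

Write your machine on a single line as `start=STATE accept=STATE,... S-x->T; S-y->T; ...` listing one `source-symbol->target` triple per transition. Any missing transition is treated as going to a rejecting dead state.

Run two small machines in parallel and take their product. One (4 states) tracks the input length modulo 4; the other (3 states) tracks partial matches of the forbidden pattern `ba`. Each combined state is a pair, one component from each; accept when both components accept. After merging equivalent states the machine shrinks.
        a   b   c  
>* S0   S1  S2  S1 
   S1   S3  S4  S3 
   S2   S5  S4  S3 
   S3   S6  S7  S6 
   S4   S5  S7  S6 
   S5   S5  S5  S5 
   S6   S0  S8  S0 
   S7   S5  S8  S0 
 * S8   S5  S2  S1 
(> = start, * = accepting)

start=S0; accept=S0,S8; S0-a->S1; S0-b->S2; S0-c->S1; S1-a->S3; S1-b->S4; S1-c->S3; S2-a->S5; S2-b->S4; S2-c->S3; S3-a->S6; S3-b->S7; S3-c->S6; S4-a->S5; S4-b->S7; S4-c->S6; S5-a->S5; S5-b->S5; S5-c->S5; S6-a->S0; S6-b->S8; S6-c->S0; S7-a->S5; S7-b->S8; S7-c->S0; S8-a->S5; S8-b->S2; S8-c->S1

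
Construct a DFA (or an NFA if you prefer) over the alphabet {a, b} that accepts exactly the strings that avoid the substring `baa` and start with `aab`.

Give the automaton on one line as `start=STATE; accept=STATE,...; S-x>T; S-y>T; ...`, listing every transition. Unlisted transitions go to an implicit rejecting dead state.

start=q0; accept=q6,q8; q0-a>q1; q0-b>q2; q1-a>q3; q1-b>q2; q2-a>q4; q2-b>q2; q3-a>q5; q3-b>q6; q4-a>q7; q4-b>q2; q5-a>q5; q5-b>q2; q6-a>q8; q6-b>q6; q7-a>q7; q7-b>q7; q8-a>q9; q8-b>q6; q9-a>q9; q9-b>q9

Run two small machines in parallel and take their product. One (4 states) tracks partial matches of the forbidden pattern `baa`; the other (5 states) tracks whether the input so far still matches the prefix `aab`. Each combined state is a pair, one component from each; accept when both components accept.
        a   b  
>  q0   q1  q2 
   q1   q3  q2 
   q2   q4  q2 
   q3   q5  q6 
   q4   q7  q2 
   q5   q5  q2 
 * q6   q8  q6 
   q7   q7  q7 
 * q8   q9  q6 
   q9   q9  q9 
(> = start, * = accepting)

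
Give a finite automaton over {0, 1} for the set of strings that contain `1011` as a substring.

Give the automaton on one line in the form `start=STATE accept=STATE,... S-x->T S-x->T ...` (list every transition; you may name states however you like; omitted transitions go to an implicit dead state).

States s0..s3 record the length of the longest prefix of `1011` that matches the current input suffix. Reaching s4 means `1011` has been seen, and we stay there forever. Accept from s4.
A 5-state machine:
        0   1  
>  s0   s0  s1 
   s1   s2  s1 
   s2   s0  s3 
   s3   s2  s4 
 * s4   s4  s4 
(> = start, * = accepting)

start=s0 accept=s4 s0-0->s0 s0-1->s1 s1-0->s2 s1-1->s1 s2-0->s0 s2-1->s3 s3-0->s2 s3-1->s4 s4-0->s4 s4-1->s4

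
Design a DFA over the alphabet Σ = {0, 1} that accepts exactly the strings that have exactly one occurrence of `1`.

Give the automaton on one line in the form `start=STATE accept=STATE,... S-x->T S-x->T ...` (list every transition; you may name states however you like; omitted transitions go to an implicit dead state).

start=s0 accept=s1 s0-0->s0 s0-1->s1 s1-0->s1 s1-1->s2 s2-0->s2 s2-1->s2

Only the number of `1`s matters, and only up to 2. Make a chain s0 → s1 → s2 advanced by each `1` (with s2 absorbing); every other symbol self-loops. The accepting set is {s1}.
3 states suffice.
        0   1  
>  s0   s0  s1 
 * s1   s1  s2 
   s2   s2  s2 
(> = start, * = accepting)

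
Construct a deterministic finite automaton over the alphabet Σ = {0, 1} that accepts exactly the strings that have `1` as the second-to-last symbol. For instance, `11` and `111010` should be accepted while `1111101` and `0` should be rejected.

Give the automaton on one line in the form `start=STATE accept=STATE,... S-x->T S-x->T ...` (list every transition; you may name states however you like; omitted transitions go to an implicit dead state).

start=A accept=F,G A-0->B A-1->C B-0->D B-1->E C-0->F C-1->G D-0->D D-1->E E-0->F E-1->G F-0->D F-1->E G-0->F G-1->G

A DFA must remember the last 2 symbols (since which symbol is second-to-last isn't known until the input ends). Use one state per possible window of the last ≤2 symbols; accept from those whose window starts with `1`.
With 7 states:
       0  1 
>  A   B  C 
   B   D  E 
   C   F  G 
   D   D  E 
   E   F  G 
 * F   D  E 
 * G   F  G 
(> = start, * = accepting)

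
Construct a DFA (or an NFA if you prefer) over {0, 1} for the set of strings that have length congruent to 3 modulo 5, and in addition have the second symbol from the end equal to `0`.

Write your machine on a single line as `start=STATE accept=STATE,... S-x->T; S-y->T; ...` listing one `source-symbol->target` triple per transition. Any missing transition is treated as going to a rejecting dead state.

Run two small machines in parallel and take their product. The first has 5 states tracking the input length modulo 5; the second has 7 states tracking the last 2 symbols read. A product state is a pair (one from each), accepting exactly when both do.
A 23-state machine:
          0    1  
>  q0     q1   q2 
   q1     q3   q4 
   q2     q5   q6 
   q3     q7   q8 
   q4     q9  q10 
   q5     q7   q8 
   q6     q9  q10 
 * q7    q11  q12 
 * q8    q13  q14 
   q9    q11  q12 
   q10   q13  q14 
   q11   q15  q16 
   q12   q17  q18 
   q13   q15  q16 
   q14   q17  q18 
   q15   q19  q20 
   q16   q21  q22 
   q17   q19  q20 
   q18   q21  q22 
   q19    q3   q4 
   q20    q5   q6 
   q21    q3   q4 
   q22    q5   q6 
(> = start, * = accepting)

start=q0; accept=q7,q8; q0-0->q1; q0-1->q2; q1-0->q3; q1-1->q4; q2-0->q5; q2-1->q6; q3-0->q7; q3-1->q8; q4-0->q9; q4-1->q10; q5-0->q7; q5-1->q8; q6-0->q9; q6-1->q10; q7-0->q11; q7-1->q12; q8-0->q13; q8-1->q14; q9-0->q11; q9-1->q12; q10-0->q13; q10-1->q14; q11-0->q15; q11-1->q16; q12-0->q17; q12-1->q18; q13-0->q15; q13-1->q16; q14-0->q17; q14-1->q18; q15-0->q19; q15-1->q20; q16-0->q21; q16-1->q22; q17-0->q19; q17-1->q20; q18-0->q21; q18-1->q22; q19-0->q3; q19-1->q4; q20-0->q5; q20-1->q6; q21-0->q3; q21-1->q4; q22-0->q5; q22-1->q6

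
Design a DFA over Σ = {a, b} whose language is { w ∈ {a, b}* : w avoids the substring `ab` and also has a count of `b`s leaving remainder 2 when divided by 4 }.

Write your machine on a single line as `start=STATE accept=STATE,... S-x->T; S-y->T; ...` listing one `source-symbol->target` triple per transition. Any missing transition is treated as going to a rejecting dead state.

Build one automaton per condition and run them in lockstep. One (3 states) tracks partial matches of the forbidden pattern `ab`; the other (4 states) tracks the count of `b`s modulo 4. Each combined state is a pair, one component from each; accept when both components accept. Equivalent product states are then merged.
6 states suffice.
        a   b  
>  q0   q1  q2 
   q1   q1  q1 
   q2   q1  q3 
 * q3   q4  q5 
 * q4   q4  q1 
   q5   q1  q0 
(> = start, * = accepting)

start=q0; accept=q3,q4; q0-a->q1; q0-b->q2; q1-a->q1; q1-b->q1; q2-a->q1; q2-b->q3; q3-a->q4; q3-b->q5; q4-a->q4; q4-b->q1; q5-a->q1; q5-b->q0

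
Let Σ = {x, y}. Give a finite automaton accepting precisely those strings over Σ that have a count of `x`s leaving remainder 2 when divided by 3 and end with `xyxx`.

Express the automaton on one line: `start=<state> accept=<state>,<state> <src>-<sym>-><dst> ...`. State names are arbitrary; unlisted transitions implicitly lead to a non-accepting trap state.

Handle the two conditions separately and then intersect. One (3 states) tracks the count of `x`s modulo 3; the other (5 states) tracks how much of the suffix `xyxx` has currently been matched. Each combined state is a pair, one component from each; accept when both components accept.
With 15 states:
          x    y  
>  S0     S1   S0 
   S1     S2   S3 
   S2     S4   S5 
   S3     S6   S7 
   S4     S1   S8 
   S5     S9  S10 
   S6    S11   S5 
   S7     S2   S7 
   S8    S12   S0 
   S9    S13   S8 
   S10    S4  S10 
   S11    S1   S8 
   S12   S14   S3 
   S13    S2   S3 
 * S14    S4   S5 
(> = start, * = accepting)

start=S0 accept=S14 S0-x->S1 S0-y->S0 S1-x->S2 S1-y->S3 S2-x->S4 S2-y->S5 S3-x->S6 S3-y->S7 S4-x->S1 S4-y->S8 S5-x->S9 S5-y->S10 S6-x->S11 S6-y->S5 S7-x->S2 S7-y->S7 S8-x->S12 S8-y->S0 S9-x->S13 S9-y->S8 S10-x->S4 S10-y->S10 S11-x->S1 S11-y->S8 S12-x->S14 S12-y->S3 S13-x->S2 S13-y->S3 S14-x->S4 S14-y->S5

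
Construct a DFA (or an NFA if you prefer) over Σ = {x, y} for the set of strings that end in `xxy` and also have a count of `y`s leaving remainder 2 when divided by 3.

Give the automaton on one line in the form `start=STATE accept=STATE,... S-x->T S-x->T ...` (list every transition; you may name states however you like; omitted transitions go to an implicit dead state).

Run two small machines in parallel and take their product. One (4 states) tracks how much of the suffix `xxy` has currently been matched; the other (3 states) tracks the count of `y`s modulo 3. Each combined state is a pair, one component from each; accept when both components accept.
          x    y  
>  s0     s1   s2 
   s1     s3   s2 
   s2     s4   s5 
   s3     s3   s6 
   s4     s7   s5 
   s5     s8   s0 
   s6     s4   s5 
   s7     s7   s9 
   s8    s10   s0 
 * s9     s8   s0 
   s10   s10  s11 
   s11    s1   s2 
(> = start, * = accepting)

start=s0 accept=s9 s0-x->s1 s0-y->s2 s1-x->s3 s1-y->s2 s2-x->s4 s2-y->s5 s3-x->s3 s3-y->s6 s4-x->s7 s4-y->s5 s5-x->s8 s5-y->s0 s6-x->s4 s6-y->s5 s7-x->s7 s7-y->s9 s8-x->s10 s8-y->s0 s9-x->s8 s9-y->s0 s10-x->s10 s10-y->s11 s11-x->s1 s11-y->s2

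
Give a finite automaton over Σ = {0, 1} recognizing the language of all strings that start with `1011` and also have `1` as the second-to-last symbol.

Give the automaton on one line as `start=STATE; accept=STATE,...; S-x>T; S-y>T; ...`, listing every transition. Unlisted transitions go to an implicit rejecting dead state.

start=q0; accept=q5,q6; q0-0>q1; q0-1>q2; q1-0>q1; q1-1>q1; q2-0>q3; q2-1>q1; q3-0>q1; q3-1>q4; q4-0>q1; q4-1>q5; q5-0>q6; q5-1>q5; q6-0>q7; q6-1>q8; q7-0>q7; q7-1>q8; q8-0>q6; q8-1>q5

Run two small machines in parallel and take their product. The first has 6 states tracking whether the input so far still matches the prefix `1011`; the second has 7 states tracking the last 2 symbols read. A product state is a pair (one from each), accepting exactly when both do. Equivalent product states are then merged.
A 9-state machine:
        0   1  
>  q0   q1  q2 
   q1   q1  q1 
   q2   q3  q1 
   q3   q1  q4 
   q4   q1  q5 
 * q5   q6  q5 
 * q6   q7  q8 
   q7   q7  q8 
   q8   q6  q5 
(> = start, * = accepting)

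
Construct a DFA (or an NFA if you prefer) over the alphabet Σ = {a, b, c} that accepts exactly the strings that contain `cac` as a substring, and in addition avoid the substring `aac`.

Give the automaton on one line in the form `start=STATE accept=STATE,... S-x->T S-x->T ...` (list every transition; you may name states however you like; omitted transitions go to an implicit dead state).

Run two small machines in parallel and take their product. One (4 states) tracks whether and how much of `cac` has been seen; the other (4 states) tracks partial matches of the forbidden pattern `aac`. Each combined state is a pair, one component from each; accept when both components accept. After merging equivalent states the machine shrinks.
With 9 states:
        a   b   c  
>  q0   q1  q0  q2 
   q1   q3  q0  q2 
   q2   q4  q0  q2 
   q3   q3  q0  q5 
   q4   q3  q0  q6 
   q5   q5  q5  q5 
 * q6   q7  q6  q6 
 * q7   q8  q6  q6 
 * q8   q8  q6  q5 
(> = start, * = accepting)

start=q0 accept=q6,q7,q8 q0-a->q1 q0-b->q0 q0-c->q2 q1-a->q3 q1-b->q0 q1-c->q2 q2-a->q4 q2-b->q0 q2-c->q2 q3-a->q3 q3-b->q0 q3-c->q5 q4-a->q3 q4-b->q0 q4-c->q6 q5-a->q5 q5-b->q5 q5-c->q5 q6-a->q7 q6-b->q6 q6-c->q6 q7-a->q8 q7-b->q6 q7-c->q6 q8-a->q8 q8-b->q6 q8-c->q5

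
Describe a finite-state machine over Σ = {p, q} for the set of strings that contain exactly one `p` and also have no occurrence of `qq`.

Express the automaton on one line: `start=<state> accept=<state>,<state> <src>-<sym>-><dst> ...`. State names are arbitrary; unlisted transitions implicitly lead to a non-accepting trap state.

Handle the two conditions separately and then intersect. The first has 3 states tracking the count of `p`s, saturating at 2; the second has 3 states tracking partial matches of the forbidden pattern `qq`. A product state is a pair (one from each), accepting exactly when both do.
A 9-state machine:
        p   q  
>  s0   s1  s2 
 * s1   s3  s4 
   s2   s1  s5 
   s3   s3  s6 
 * s4   s3  s7 
   s5   s7  s5 
   s6   s3  s8 
   s7   s8  s7 
   s8   s8  s8 
(> = start, * = accepting)

start=s0 accept=s1,s4 s0-p->s1 s0-q->s2 s1-p->s3 s1-q->s4 s2-p->s1 s2-q->s5 s3-p->s3 s3-q->s6 s4-p->s3 s4-q->s7 s5-p->s7 s5-q->s5 s6-p->s3 s6-q->s8 s7-p->s8 s7-q->s7 s8-p->s8 s8-q->s8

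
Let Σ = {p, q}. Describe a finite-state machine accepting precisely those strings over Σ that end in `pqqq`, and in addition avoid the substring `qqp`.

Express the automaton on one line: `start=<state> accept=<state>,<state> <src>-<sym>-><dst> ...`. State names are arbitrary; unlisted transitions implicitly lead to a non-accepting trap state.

start=A accept=G A-p->B A-q->C B-p->B B-q->D C-p->B C-q->E D-p->B D-q->F E-p->E E-q->E F-p->E F-q->G G-p->E G-q->E

Run two small machines in parallel and take their product. One (5 states) tracks how much of the suffix `pqqq` has currently been matched; the other (4 states) tracks partial matches of the forbidden pattern `qqp`. Each combined state is a pair, one component from each; accept when both components accept. Minimizing collapses redundant product states.
7 states suffice.
       p  q 
>  A   B  C 
   B   B  D 
   C   B  E 
   D   B  F 
   E   E  E 
   F   E  G 
 * G   E  E 
(> = start, * = accepting)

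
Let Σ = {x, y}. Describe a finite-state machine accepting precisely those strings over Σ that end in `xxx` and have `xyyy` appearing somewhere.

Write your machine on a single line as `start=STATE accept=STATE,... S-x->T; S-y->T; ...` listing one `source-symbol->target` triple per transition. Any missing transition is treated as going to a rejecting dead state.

start=q0; accept=q9; q0-x->q1; q0-y->q0; q1-x->q2; q1-y->q3; q2-x->q4; q2-y->q3; q3-x->q1; q3-y->q5; q4-x->q4; q4-y->q3; q5-x->q1; q5-y->q6; q6-x->q7; q6-y->q6; q7-x->q8; q7-y->q6; q8-x->q9; q8-y->q6; q9-x->q9; q9-y->q6

Build one automaton per condition and run them in lockstep. One (4 states) tracks how much of the suffix `xxx` has currently been matched; the other (5 states) tracks whether and how much of `xyyy` has been seen. Each combined state is a pair, one component from each; accept when both components accept.
        x   y  
>  q0   q1  q0 
   q1   q2  q3 
   q2   q4  q3 
   q3   q1  q5 
   q4   q4  q3 
   q5   q1  q6 
   q6   q7  q6 
   q7   q8  q6 
   q8   q9  q6 
 * q9   q9  q6 
(> = start, * = accepting)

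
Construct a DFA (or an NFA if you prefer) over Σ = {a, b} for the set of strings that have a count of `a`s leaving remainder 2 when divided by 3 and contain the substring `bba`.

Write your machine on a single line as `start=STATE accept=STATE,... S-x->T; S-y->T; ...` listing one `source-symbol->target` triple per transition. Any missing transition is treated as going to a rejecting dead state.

start=q0; accept=q10; q0-a->q1; q0-b->q2; q1-a->q3; q1-b->q4; q2-a->q1; q2-b->q5; q3-a->q0; q3-b->q6; q4-a->q3; q4-b->q7; q5-a->q8; q5-b->q5; q6-a->q0; q6-b->q9; q7-a->q10; q7-b->q7; q8-a->q10; q8-b->q8; q9-a->q11; q9-b->q9; q10-a->q11; q10-b->q10; q11-a->q8; q11-b->q11

Handle the two conditions separately and then intersect. The first has 3 states tracking the count of `a`s modulo 3; the second has 4 states tracking whether and how much of `bba` has been seen. A product state is a pair (one from each), accepting exactly when both do.
12 states suffice.
          a    b  
>  q0     q1   q2 
   q1     q3   q4 
   q2     q1   q5 
   q3     q0   q6 
   q4     q3   q7 
   q5     q8   q5 
   q6     q0   q9 
   q7    q10   q7 
   q8    q10   q8 
   q9    q11   q9 
 * q10   q11  q10 
   q11    q8  q11 
(> = start, * = accepting)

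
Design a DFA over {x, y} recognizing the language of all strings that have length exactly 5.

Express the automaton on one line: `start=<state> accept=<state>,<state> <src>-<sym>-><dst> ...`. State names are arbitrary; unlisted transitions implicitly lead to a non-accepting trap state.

Count input length up to 6: every symbol moves from q0 toward q6, which means 'more than 5' and absorbs. Accept from {q5}.
A 7-state machine:
        x   y  
>  q0   q1  q1 
   q1   q2  q2 
   q2   q3  q3 
   q3   q4  q4 
   q4   q5  q5 
 * q5   q6  q6 
   q6   q6  q6 
(> = start, * = accepting)

start=q0 accept=q5 q0-x->q1 q0-y->q1 q1-x->q2 q1-y->q2 q2-x->q3 q2-y->q3 q3-x->q4 q3-y->q4 q4-x->q5 q4-y->q5 q5-x->q6 q5-y->q6 q6-x->q6 q6-y->q6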